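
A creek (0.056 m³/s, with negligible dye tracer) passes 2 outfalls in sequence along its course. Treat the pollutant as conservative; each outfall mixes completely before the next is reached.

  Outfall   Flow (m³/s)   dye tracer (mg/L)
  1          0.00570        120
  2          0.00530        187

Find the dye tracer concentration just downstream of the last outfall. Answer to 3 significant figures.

Outfall 1: combined Q = 0.06170 m³/s; C = (0.05600·0 + 0.005700·120.0)/0.06170 = 11.09 mg/L.
Outfall 2: combined Q = 0.06700 m³/s; C = (0.06170·11.09 + 0.005300·187.0)/0.06700 = 25.00 mg/L.

25.0 mg/L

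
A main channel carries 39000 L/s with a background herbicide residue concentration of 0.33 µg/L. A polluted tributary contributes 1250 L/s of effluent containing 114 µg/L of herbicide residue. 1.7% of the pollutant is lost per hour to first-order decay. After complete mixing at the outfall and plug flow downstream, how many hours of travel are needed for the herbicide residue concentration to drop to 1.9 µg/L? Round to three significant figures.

Conservation of mass: C = (39000·0.3300 + 1250·114.0) / 40250 = 155400/40250 = 3.860 µg/L.
1.7%/h lost → k = −ln(1 − 0.017) = 0.01715 h⁻¹.
3.860·exp(−k·t) = 1.9 → t = ln(3.860/1.9)/k = 148800 s = 41.34 h.

41.3 h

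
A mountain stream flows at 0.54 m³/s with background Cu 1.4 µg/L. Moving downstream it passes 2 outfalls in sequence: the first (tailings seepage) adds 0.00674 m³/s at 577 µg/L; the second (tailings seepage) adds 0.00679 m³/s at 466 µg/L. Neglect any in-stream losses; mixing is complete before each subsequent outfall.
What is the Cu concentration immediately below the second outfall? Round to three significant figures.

14.1 µg/L

Below outfall 1: Q → 0.5467 m³/s, C = (0.5400·1.400 + 0.006740·577.0)/0.5467 = 8.496 µg/L.
Below outfall 2: Q → 0.5535 m³/s, C = (0.5467·8.496 + 0.006790·466.0)/0.5535 = 14.11 µg/L.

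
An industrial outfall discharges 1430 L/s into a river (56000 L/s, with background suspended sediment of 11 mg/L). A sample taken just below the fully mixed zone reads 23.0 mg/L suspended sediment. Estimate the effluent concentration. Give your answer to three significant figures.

Mass balance: 56000·11.00 + 1430·Cₑ = 57430·23.00
→ Cₑ = (57430·23.00 − 56000·11.00) / 1430 = 492.9 mg/L.

493 mg/L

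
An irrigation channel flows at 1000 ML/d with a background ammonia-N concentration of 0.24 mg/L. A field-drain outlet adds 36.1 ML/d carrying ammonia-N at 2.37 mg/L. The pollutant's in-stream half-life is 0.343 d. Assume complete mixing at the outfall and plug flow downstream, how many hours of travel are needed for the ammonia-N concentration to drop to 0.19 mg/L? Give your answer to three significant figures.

5.97 h

After mixing, C = (1000·0.2400 + 36.10·2.370) / 1036 = 325.6/1036 = 0.3142 mg/L.
Half-life 0.343 d → k = ln 2 / 0.343 = 2.021 d⁻¹.
0.3142·exp(−k·t) = 0.19 → t = ln(0.3142/0.19)/k = 21510 s = 5.974 h.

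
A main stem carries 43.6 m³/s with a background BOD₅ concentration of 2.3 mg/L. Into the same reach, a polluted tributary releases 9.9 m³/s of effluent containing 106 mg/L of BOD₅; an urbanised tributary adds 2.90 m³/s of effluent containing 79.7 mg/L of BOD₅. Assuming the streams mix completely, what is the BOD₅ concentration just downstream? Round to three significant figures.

Mixed concentration C = ΣQC/ΣQ = (43.60·2.300 + 9.900·106.0 + 2.900·79.70) / 56.40 = 1381/56.40 = 24.48 mg/L.

24.5 mg/L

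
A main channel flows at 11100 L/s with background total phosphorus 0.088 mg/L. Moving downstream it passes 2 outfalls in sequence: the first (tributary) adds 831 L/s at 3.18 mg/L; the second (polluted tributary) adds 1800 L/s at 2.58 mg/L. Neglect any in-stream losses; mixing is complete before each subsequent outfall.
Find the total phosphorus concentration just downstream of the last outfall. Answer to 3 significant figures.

After outfall 1: Q = 11100 + 831.0 = 11930 L/s; C = (11100·0.08800 + 831.0·3.180)/11930 = 0.3034 mg/L.
After outfall 2: Q = 11930 + 1800 = 13730 L/s; C = (11930·0.3034 + 1800·2.580)/13730 = 0.6018 mg/L.

0.602 mg/L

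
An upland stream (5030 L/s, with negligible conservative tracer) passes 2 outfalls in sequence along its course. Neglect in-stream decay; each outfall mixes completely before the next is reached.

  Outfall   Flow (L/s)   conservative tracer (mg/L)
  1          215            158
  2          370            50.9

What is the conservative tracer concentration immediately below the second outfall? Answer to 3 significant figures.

9.40 mg/L

Outfall 1: combined Q = 5245 L/s; C = (5030·0 + 215.0·158.0)/5245 = 6.477 mg/L.
Outfall 2: combined Q = 5615 L/s; C = (5245·6.477 + 370.0·50.90)/5615 = 9.404 mg/L.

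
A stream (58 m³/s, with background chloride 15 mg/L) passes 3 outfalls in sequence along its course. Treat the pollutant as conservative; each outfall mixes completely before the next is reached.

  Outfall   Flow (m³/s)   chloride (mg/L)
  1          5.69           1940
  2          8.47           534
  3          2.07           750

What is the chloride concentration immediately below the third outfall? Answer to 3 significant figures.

Outfall 1: combined Q = 63.69 m³/s; C = (58.00·15.00 + 5.690·1940)/63.69 = 187.0 mg/L.
Outfall 2: combined Q = 72.16 m³/s; C = (63.69·187.0 + 8.470·534.0)/72.16 = 227.7 mg/L.
Outfall 3: combined Q = 74.23 m³/s; C = (72.16·227.7 + 2.070·750.0)/74.23 = 242.3 mg/L.

242 mg/L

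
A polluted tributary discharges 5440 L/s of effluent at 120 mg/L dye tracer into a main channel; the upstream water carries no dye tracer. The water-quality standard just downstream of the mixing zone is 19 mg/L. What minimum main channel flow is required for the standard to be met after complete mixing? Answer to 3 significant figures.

Set C_mix = 19: (Q·0 + 5440·120.0) / (Q + 5440) = 19
→ Q = 5440·(120.0 − 19)/(19 − 0) = 28920 L/s.

28900 L/s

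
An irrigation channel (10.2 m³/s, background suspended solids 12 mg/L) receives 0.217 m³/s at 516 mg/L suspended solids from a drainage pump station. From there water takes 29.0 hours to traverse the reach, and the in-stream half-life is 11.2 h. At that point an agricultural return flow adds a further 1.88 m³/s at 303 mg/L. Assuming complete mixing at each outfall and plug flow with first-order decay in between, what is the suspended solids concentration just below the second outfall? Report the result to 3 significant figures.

49.5 mg/L

After mixing, C = (10.20·12.00 + 0.2170·516.0) / 10.42 = 234.4/10.42 = 22.50 mg/L; combined flow 10.42 m³/s.
Half-life 11.2 h → k = ln 2 / 11.2 = 0.06189 h⁻¹ = 1.485 d⁻¹.
First-order decay: C = 22.50·exp(−k·t) = 22.50·0.1662 = 3.739 mg/L.
Second outfall: C = (10.42·3.739 + 1.880·303.0)/12.30 = 49.49 mg/L.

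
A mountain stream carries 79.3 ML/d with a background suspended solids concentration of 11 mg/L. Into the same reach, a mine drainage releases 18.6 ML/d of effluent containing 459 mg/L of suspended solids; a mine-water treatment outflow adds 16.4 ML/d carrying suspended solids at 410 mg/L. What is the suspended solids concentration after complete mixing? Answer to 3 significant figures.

141 mg/L

Conservation of mass: C = (79.30·11.00 + 18.60·459.0 + 16.40·410.0) / 114.3 = 16130/114.3 = 141.2 mg/L.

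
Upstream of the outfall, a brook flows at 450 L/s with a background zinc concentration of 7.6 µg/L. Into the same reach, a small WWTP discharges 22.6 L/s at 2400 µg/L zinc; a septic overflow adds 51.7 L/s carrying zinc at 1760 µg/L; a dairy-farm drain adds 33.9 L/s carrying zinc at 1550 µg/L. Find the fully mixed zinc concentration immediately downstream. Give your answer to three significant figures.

Flow-weighted average: C = (450.0·7.600 + 22.60·2400 + 51.70·1760 + 33.90·1550) / 558.2 = 201200/558.2 = 360.4 µg/L.

360 µg/L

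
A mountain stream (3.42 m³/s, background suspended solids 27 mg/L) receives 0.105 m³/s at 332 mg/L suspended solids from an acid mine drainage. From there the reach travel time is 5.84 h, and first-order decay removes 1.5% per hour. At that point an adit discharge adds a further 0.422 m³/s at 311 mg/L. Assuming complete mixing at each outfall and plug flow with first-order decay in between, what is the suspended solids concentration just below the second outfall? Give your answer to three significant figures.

62.8 mg/L

Mixed concentration C = ΣQC/ΣQ = (3.420·27.00 + 0.1050·332.0) / 3.525 = 127.2/3.525 = 36.09 mg/L; combined flow 3.525 m³/s.
1.5%/h lost → k = −ln(1 − 0.015) = 0.01511 h⁻¹.
First-order decay: C = 36.09·exp(−k·t) = 36.09·0.9155 = 33.04 mg/L.
Second outfall: C = (3.525·33.04 + 0.4220·311.0)/3.947 = 62.76 mg/L.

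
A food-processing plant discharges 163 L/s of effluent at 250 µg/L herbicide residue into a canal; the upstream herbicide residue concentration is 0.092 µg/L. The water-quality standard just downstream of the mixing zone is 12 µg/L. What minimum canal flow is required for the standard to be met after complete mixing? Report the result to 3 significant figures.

Set C_mix = 12: (Q·0.09200 + 163.0·250.0) / (Q + 163.0) = 12
→ Q = 163.0·(250.0 − 12)/(12 − 0.09200) = 3258 L/s.

3260 L/s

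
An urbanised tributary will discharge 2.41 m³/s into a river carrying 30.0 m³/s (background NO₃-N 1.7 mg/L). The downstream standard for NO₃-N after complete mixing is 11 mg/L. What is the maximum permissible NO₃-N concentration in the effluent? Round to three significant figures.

127 mg/L

At the limit, (Qr·Cr + Qe·Cₑ)/(Qr + Qe) = 11:
Cₑ = (32.41·11 − 30.00·1.700) / 2.410 = 126.8 mg/L.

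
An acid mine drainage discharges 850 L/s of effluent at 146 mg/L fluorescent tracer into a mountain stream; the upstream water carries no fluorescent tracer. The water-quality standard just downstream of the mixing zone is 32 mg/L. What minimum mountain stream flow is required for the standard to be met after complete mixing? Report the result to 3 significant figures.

Set C_mix = 32: (Q·0 + 850.0·146.0) / (Q + 850.0) = 32
→ Q = 850.0·(146.0 − 32)/(32 − 0) = 3028 L/s.

3030 L/s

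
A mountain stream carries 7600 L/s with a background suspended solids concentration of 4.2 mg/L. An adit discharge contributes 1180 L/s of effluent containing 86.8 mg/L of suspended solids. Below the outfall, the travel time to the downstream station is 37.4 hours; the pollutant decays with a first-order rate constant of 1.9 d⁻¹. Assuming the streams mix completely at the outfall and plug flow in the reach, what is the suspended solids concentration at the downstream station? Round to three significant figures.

0.792 mg/L

Conservation of mass: C = (7600·4.200 + 1180·86.80) / 8780 = 134300/8780 = 15.30 mg/L.
Decay over the reach: 15.30·exp(−kt) = 15.30·0.05178 = 0.7922 mg/L.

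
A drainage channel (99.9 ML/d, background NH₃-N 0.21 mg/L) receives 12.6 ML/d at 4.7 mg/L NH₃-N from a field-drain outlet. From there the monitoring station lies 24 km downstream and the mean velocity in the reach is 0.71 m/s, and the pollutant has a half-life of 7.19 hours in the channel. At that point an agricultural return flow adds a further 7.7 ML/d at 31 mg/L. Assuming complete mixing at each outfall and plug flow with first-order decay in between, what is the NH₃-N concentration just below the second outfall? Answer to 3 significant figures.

Mass balance: C = (99.90·0.2100 + 12.60·4.700) / 112.5 = 80.20/112.5 = 0.7129 mg/L; combined flow 112.5 ML/d.
Travel time t = 24·1000 / 0.71 = 33800 s = 9.390 h.
Half-life 7.19 h → k = ln 2 / 7.19 = 0.09640 h⁻¹ = 2.314 d⁻¹.
Decay over the reach: 0.7129·exp(−kt) = 0.7129·0.4045 = 0.2883 mg/L.
Second outfall: C = (112.5·0.2883 + 7.700·31.00)/120.2 = 2.256 mg/L.

2.26 mg/L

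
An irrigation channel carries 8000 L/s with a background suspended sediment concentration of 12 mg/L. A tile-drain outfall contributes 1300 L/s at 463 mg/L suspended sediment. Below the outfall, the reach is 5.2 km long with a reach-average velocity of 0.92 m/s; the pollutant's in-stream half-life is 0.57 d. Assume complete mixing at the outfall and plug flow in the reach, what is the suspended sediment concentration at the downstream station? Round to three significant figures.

Mass balance: C = (8000·12.00 + 1300·463.0) / 9300 = 697900/9300 = 75.04 mg/L.
Travel time t = 5.2·1000 / 0.92 = 5652 s = 1.570 h.
Half-life 0.57 d → k = ln 2 / 0.57 = 1.216 d⁻¹.
After decay, C = 75.04 × e^(−kt) = 75.04 × 0.9235 = 69.30 mg/L.

69.3 mg/L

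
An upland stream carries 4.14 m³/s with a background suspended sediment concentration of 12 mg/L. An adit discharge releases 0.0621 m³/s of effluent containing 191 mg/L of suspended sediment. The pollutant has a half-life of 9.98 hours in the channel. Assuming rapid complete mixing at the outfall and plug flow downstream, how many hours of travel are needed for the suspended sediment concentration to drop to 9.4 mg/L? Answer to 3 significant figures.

6.38 h

Mixed concentration C = ΣQC/ΣQ = (4.140·12.00 + 0.06210·191.0) / 4.202 = 61.54/4.202 = 14.65 mg/L.
Half-life 9.98 h → k = ln 2 / 9.98 = 0.06945 h⁻¹ = 1.667 d⁻¹.
14.65·exp(−k·t) = 9.4 → t = ln(14.65/9.4)/k = 22980 s = 6.384 h.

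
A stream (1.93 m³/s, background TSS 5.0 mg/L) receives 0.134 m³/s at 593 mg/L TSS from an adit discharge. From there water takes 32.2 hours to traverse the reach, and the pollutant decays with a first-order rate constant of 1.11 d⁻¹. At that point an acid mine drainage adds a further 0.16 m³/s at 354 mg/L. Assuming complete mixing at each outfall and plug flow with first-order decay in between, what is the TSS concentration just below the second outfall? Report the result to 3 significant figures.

34.5 mg/L

Flow-weighted average: C = (1.930·5.000 + 0.1340·593.0) / 2.064 = 89.11/2.064 = 43.17 mg/L; combined flow 2.064 m³/s.
After decay, C = 43.17 × e^(−kt) = 43.17 × 0.2255 = 9.738 mg/L.
At the second outfall, C = (2.064·9.738 + 0.1600·354.0) / (2.064 + 0.1600) = 34.50 mg/L.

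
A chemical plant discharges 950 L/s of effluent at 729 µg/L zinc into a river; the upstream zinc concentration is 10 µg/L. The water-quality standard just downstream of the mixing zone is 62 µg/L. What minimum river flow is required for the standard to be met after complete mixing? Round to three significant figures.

Set C_mix = 62: (Q·10.00 + 950.0·729.0) / (Q + 950.0) = 62
→ Q = 950.0·(729.0 − 62)/(62 − 10.00) = 12190 L/s.

12200 L/s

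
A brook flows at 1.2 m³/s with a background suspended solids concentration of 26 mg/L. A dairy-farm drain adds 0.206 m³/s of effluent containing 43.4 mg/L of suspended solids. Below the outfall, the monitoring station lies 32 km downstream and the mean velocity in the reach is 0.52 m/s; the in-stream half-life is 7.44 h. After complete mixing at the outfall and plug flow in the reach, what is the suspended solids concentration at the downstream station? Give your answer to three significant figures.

5.81 mg/L

Mass balance: C = (1.200·26.00 + 0.2060·43.40) / 1.406 = 40.14/1.406 = 28.55 mg/L.
Travel time t = 32·1000 / 0.52 = 61540 s = 17.09 h.
Half-life 7.44 h → k = ln 2 / 7.44 = 0.09316 h⁻¹ = 2.236 d⁻¹.
Applying C = C₀e^(−kt): 28.55 × 0.2034 = 5.807 mg/L.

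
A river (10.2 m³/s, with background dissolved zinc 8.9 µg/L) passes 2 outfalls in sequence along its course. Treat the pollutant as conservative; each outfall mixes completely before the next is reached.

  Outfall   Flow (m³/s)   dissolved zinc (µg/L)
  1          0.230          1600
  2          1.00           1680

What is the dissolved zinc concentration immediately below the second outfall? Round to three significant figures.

187 µg/L

Outfall 1: combined Q = 10.43 m³/s; C = (10.20·8.900 + 0.2300·1600)/10.43 = 43.99 µg/L.
Outfall 2: combined Q = 11.43 m³/s; C = (10.43·43.99 + 1.000·1680)/11.43 = 187.1 µg/L.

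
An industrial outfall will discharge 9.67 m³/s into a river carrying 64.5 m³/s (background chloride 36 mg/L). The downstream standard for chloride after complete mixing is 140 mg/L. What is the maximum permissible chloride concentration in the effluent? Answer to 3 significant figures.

834 mg/L

At the limit, (Qr·Cr + Qe·Cₑ)/(Qr + Qe) = 140:
Cₑ = (74.17·140 − 64.50·36.00) / 9.670 = 833.7 mg/L.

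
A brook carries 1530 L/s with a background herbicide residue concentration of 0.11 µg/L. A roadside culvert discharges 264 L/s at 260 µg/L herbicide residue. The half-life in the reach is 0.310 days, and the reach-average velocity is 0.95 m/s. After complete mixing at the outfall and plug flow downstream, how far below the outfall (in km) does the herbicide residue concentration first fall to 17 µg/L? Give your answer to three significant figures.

29.9 km

Mixed concentration C = ΣQC/ΣQ = (1530·0.1100 + 264.0·260.0) / 1794 = 68810/1794 = 38.35 µg/L.
Half-life 0.310 d → k = ln 2 / 0.310 = 2.236 d⁻¹.
Set 38.35·exp(−k·t) = 17 → t = ln(38.35/17)/k = 31440 s = 8.734 h.
Distance = v·t = 0.95·31440 = 29870 m = 29.87 km.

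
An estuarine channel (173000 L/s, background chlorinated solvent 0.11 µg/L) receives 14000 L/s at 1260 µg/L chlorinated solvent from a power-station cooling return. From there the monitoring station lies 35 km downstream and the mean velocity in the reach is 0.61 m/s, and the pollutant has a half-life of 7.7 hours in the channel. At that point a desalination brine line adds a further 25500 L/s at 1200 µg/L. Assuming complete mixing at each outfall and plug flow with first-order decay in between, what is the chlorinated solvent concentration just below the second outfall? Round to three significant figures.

164 µg/L

Mixed concentration C = ΣQC/ΣQ = (173000·0.1100 + 14000·1260) / 187000 = 17660000/187000 = 94.43 µg/L; combined flow 187000 L/s.
Travel time t = 35·1000 / 0.61 = 57380 s = 15.94 h.
Half-life 7.7 h → k = ln 2 / 7.7 = 0.09002 h⁻¹ = 2.160 d⁻¹.
Decay over the reach: 94.43·exp(−kt) = 94.43·0.2382 = 22.49 µg/L.
Second outfall: C = (187000·22.49 + 25500·1200)/212500 = 163.8 µg/L.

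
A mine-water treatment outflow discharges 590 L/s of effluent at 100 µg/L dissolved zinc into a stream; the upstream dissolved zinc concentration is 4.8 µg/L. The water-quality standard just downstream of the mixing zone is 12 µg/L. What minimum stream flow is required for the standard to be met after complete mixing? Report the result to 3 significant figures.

Set C_mix = 12: (Q·4.800 + 590.0·100.0) / (Q + 590.0) = 12
→ Q = 590.0·(100.0 − 12)/(12 − 4.800) = 7211 L/s.

7210 L/s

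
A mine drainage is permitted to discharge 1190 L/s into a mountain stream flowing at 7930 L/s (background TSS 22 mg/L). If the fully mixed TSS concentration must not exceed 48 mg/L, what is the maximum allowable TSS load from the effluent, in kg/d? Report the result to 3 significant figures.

22700 kg/d

Mass balance at the limit: 7930·22.00 + 1190·Cₑ = 9120·48 → Cₑ = 221.3 mg/L.
1190 L/s = 1.190 m³/s. Load = 1.190 m³/s × 221.3 g/m³ × 86 400 s/d = 22750 kg/d.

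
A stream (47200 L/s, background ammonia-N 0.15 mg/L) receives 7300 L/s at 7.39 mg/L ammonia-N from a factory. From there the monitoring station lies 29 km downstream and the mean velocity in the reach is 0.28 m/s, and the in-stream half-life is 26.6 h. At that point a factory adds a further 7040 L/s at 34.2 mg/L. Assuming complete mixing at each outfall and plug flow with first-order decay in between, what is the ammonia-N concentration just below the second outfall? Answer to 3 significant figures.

4.38 mg/L

After mixing, C = (47200·0.1500 + 7300·7.390) / 54500 = 61030/54500 = 1.120 mg/L; combined flow 54500 L/s.
Travel time t = 29·1000 / 0.28 = 103600 s = 28.77 h.
Half-life 26.6 h → k = ln 2 / 26.6 = 0.02606 h⁻¹ = 0.6254 d⁻¹.
Decay over the reach: 1.120·exp(−kt) = 1.120·0.4725 = 0.5291 mg/L.
Second outfall: C = (54500·0.5291 + 7040·34.20)/61540 = 4.381 mg/L.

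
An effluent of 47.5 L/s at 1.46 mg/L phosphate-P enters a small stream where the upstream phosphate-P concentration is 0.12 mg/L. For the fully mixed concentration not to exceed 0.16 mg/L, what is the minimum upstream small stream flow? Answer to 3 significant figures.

1540 L/s

Set C_mix = 0.16: (Q·0.1200 + 47.50·1.460) / (Q + 47.50) = 0.16
→ Q = 47.50·(1.460 − 0.16)/(0.16 − 0.1200) = 1544 L/s.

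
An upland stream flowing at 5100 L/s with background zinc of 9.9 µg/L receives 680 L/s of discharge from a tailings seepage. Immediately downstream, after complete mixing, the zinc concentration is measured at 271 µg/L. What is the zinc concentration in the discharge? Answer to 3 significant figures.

Mass balance: 5100·9.900 + 680.0·Cₑ = 5780·271.0
→ Cₑ = (5780·271.0 − 5100·9.900) / 680.0 = 2229 µg/L.

2230 µg/L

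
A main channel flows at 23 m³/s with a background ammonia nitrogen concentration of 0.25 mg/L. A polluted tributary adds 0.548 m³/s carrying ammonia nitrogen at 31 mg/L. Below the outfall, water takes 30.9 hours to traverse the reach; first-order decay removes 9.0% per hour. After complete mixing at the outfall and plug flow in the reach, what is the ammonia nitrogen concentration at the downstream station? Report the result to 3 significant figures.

Mass balance: C = (23.00·0.2500 + 0.5480·31.00) / 23.55 = 22.74/23.55 = 0.9656 mg/L.
9.0%/h lost → k = −ln(1 − 0.09) = 0.09431 h⁻¹.
After decay, C = 0.9656 × e^(−kt) = 0.9656 × 0.05425 = 0.05238 mg/L.

0.0524 mg/L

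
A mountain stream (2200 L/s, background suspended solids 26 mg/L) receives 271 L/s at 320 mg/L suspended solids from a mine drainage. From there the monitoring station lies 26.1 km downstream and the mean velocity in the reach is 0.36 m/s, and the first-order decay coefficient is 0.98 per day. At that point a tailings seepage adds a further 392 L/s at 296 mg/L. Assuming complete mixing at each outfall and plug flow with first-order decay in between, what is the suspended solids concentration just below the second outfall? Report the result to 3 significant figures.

62.6 mg/L

Conservation of mass: C = (2200·26.00 + 271.0·320.0) / 2471 = 143900/2471 = 58.24 mg/L; combined flow 2471 L/s.
Travel time t = 26.1·1000 / 0.36 = 72500 s = 20.14 h.
First-order decay: C = 58.24·exp(−k·t) = 58.24·0.4394 = 25.59 mg/L.
At the second outfall, C = (2471·25.59 + 392.0·296.0) / (2471 + 392.0) = 62.62 mg/L.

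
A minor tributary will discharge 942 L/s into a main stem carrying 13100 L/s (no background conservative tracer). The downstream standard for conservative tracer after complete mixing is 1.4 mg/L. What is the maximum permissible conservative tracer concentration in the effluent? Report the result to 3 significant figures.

At the limit, (Qr·Cr + Qe·Cₑ)/(Qr + Qe) = 1.4:
Cₑ = (14040·1.4 − 13100·0) / 942.0 = 20.87 mg/L.

20.9 mg/L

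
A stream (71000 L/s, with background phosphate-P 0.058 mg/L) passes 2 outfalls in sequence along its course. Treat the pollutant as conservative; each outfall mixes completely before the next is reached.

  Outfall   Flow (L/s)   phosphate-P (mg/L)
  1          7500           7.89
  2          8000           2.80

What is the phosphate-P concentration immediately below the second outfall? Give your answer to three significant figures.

0.991 mg/L

Outfall 1: combined Q = 78500 L/s; C = (71000·0.05800 + 7500·7.890)/78500 = 0.8063 mg/L.
Outfall 2: combined Q = 86500 L/s; C = (78500·0.8063 + 8000·2.800)/86500 = 0.9907 mg/L.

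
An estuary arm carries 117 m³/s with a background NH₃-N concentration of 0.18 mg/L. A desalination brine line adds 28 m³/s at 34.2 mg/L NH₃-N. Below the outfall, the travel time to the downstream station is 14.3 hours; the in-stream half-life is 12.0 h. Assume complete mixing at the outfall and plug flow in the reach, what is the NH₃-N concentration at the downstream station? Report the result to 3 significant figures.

Flow-weighted average: C = (117.0·0.1800 + 28.00·34.20) / 145.0 = 978.7/145.0 = 6.749 mg/L.
Half-life 12.0 h → k = ln 2 / 12.0 = 0.05776 h⁻¹ = 1.386 d⁻¹.
First-order decay: C = 6.749·exp(−k·t) = 6.749·0.4378 = 2.955 mg/L.

2.95 mg/L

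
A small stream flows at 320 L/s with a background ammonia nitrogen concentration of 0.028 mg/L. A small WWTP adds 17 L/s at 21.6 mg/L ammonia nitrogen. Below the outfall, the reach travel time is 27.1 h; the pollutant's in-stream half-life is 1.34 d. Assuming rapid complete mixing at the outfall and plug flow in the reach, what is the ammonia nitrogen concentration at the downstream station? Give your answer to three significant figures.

0.622 mg/L

Flow-weighted average: C = (320.0·0.02800 + 17.00·21.60) / 337.0 = 376.2/337.0 = 1.116 mg/L.
Half-life 1.34 d → k = ln 2 / 1.34 = 0.5173 d⁻¹.
Applying C = C₀e^(−kt): 1.116 × 0.5576 = 0.6224 mg/L.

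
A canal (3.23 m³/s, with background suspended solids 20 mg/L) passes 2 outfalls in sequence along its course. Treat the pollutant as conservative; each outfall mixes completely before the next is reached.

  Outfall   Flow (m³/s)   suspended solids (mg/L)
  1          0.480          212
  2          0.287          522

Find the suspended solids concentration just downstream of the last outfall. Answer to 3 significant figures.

79.1 mg/L

Outfall 1: combined Q = 3.710 m³/s; C = (3.230·20.00 + 0.4800·212.0)/3.710 = 44.84 mg/L.
Outfall 2: combined Q = 3.997 m³/s; C = (3.710·44.84 + 0.2870·522.0)/3.997 = 79.10 mg/L.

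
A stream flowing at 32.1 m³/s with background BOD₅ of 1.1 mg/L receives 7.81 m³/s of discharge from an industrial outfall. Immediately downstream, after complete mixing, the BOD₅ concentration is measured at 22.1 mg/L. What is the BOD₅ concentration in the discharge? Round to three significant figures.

108 mg/L

Mass balance: 32.10·1.100 + 7.810·Cₑ = 39.91·22.10
→ Cₑ = (39.91·22.10 − 32.10·1.100) / 7.810 = 108.4 mg/L.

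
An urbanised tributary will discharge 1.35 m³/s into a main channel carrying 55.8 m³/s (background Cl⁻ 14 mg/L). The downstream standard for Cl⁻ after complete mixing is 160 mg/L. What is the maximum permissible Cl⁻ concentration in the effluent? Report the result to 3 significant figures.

At the limit, (Qr·Cr + Qe·Cₑ)/(Qr + Qe) = 160:
Cₑ = (57.15·160 − 55.80·14.00) / 1.350 = 6195 mg/L.

6190 mg/L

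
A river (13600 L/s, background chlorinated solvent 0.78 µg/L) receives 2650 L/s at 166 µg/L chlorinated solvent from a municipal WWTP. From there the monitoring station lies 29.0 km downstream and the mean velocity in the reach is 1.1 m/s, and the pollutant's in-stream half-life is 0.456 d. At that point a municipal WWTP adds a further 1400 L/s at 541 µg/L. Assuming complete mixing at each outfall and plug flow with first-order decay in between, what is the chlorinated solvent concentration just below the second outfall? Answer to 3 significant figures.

59.0 µg/L

Mass balance: C = (13600·0.7800 + 2650·166.0) / 16250 = 450500/16250 = 27.72 µg/L; combined flow 16250 L/s.
Travel time t = 29.0·1000 / 1.1 = 26360 s = 7.323 h.
Half-life 0.456 d → k = ln 2 / 0.456 = 1.520 d⁻¹.
First-order decay: C = 27.72·exp(−k·t) = 27.72·0.6289 = 17.43 µg/L.
Second outfall: C = (16250·17.43 + 1400·541.0)/17650 = 58.96 µg/L.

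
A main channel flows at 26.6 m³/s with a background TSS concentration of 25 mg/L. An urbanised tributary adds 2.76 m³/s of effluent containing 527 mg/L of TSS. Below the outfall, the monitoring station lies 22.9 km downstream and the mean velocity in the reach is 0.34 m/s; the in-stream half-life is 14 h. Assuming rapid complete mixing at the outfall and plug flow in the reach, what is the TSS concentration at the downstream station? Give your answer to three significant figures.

Flow-weighted average: C = (26.60·25.00 + 2.760·527.0) / 29.36 = 2120/29.36 = 72.19 mg/L.
Travel time t = 22.9·1000 / 0.34 = 67350 s = 18.71 h.
Half-life 14 h → k = ln 2 / 14 = 0.04951 h⁻¹ = 1.188 d⁻¹.
First-order decay: C = 72.19·exp(−k·t) = 72.19·0.3960 = 28.59 mg/L.

28.6 mg/L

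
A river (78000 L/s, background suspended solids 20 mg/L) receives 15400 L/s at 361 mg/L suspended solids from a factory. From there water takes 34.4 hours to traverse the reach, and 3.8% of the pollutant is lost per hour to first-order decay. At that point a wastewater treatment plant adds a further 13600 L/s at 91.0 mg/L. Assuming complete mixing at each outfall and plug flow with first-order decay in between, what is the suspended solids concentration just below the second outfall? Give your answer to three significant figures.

Mass balance: C = (78000·20.00 + 15400·361.0) / 93400 = 7119000/93400 = 76.22 mg/L; combined flow 93400 L/s.
3.8%/h lost → k = −ln(1 − 0.038) = 0.03874 h⁻¹.
Applying C = C₀e^(−kt): 76.22 × 0.2638 = 20.11 mg/L.
Second outfall: C = (93400·20.11 + 13600·91.00)/107000 = 29.12 mg/L.

29.1 mg/L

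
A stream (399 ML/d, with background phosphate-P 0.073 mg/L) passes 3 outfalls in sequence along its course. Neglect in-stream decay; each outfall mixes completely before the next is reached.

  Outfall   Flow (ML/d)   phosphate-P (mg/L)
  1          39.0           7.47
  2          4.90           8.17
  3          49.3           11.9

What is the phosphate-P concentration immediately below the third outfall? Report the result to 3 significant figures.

1.92 mg/L

Below outfall 1: Q → 438.0 ML/d, C = (399.0·0.07300 + 39.00·7.470)/438.0 = 0.7316 mg/L.
Below outfall 2: Q → 442.9 ML/d, C = (438.0·0.7316 + 4.900·8.170)/442.9 = 0.8139 mg/L.
Below outfall 3: Q → 492.2 ML/d, C = (442.9·0.8139 + 49.30·11.90)/492.2 = 1.924 mg/L.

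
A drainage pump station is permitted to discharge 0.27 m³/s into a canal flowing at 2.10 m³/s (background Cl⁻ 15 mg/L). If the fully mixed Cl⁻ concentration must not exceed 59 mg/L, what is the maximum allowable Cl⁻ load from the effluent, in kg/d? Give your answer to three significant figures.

9360 kg/d

Mass balance at the limit: 2.100·15.00 + 0.2700·Cₑ = 2.370·59 → Cₑ = 401.2 mg/L.
Load = 0.2700 m³/s × 401.2 g/m³ × 86 400 s/d = 9360 kg/d.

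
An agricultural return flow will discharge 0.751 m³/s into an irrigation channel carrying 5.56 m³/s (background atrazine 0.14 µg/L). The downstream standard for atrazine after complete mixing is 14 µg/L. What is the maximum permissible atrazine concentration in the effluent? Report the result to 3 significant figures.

At the limit, (Qr·Cr + Qe·Cₑ)/(Qr + Qe) = 14:
Cₑ = (6.311·14 − 5.560·0.1400) / 0.7510 = 116.6 µg/L.

117 µg/L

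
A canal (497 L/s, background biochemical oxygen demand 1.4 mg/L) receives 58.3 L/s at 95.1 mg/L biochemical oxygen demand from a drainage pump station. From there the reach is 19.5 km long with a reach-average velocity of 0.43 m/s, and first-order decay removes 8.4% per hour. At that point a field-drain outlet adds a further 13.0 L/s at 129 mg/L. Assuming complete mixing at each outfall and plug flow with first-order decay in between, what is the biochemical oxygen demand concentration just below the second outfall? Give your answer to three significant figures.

After mixing, C = (497.0·1.400 + 58.30·95.10) / 555.3 = 6240/555.3 = 11.24 mg/L; combined flow 555.3 L/s.
Travel time t = 19.5·1000 / 0.43 = 45350 s = 12.60 h.
8.4%/h lost → k = −ln(1 − 0.084) = 0.08774 h⁻¹.
After decay, C = 11.24 × e^(−kt) = 11.24 × 0.3311 = 3.721 mg/L.
At the second outfall, C = (555.3·3.721 + 13.00·129.0) / (555.3 + 13.00) = 6.587 mg/L.

6.59 mg/L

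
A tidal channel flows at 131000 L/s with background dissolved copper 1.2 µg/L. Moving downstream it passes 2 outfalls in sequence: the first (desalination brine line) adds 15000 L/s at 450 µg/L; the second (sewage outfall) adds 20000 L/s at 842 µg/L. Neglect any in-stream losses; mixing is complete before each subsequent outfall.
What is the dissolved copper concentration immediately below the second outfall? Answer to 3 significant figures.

143 µg/L

Below outfall 1: Q → 146000 L/s, C = (131000·1.200 + 15000·450.0)/146000 = 47.31 µg/L.
Below outfall 2: Q → 166000 L/s, C = (146000·47.31 + 20000·842.0)/166000 = 143.1 µg/L.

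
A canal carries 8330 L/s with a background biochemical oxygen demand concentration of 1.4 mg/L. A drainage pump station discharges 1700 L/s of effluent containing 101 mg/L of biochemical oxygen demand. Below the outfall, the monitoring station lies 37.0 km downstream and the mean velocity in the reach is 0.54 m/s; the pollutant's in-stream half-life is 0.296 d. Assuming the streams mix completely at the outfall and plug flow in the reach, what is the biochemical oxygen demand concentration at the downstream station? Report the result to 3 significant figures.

2.85 mg/L

Flow-weighted average: C = (8330·1.400 + 1700·101.0) / 10030 = 183400/10030 = 18.28 mg/L.
Travel time t = 37.0·1000 / 0.54 = 68520 s = 19.03 h.
Half-life 0.296 d → k = ln 2 / 0.296 = 2.342 d⁻¹.
Decay over the reach: 18.28·exp(−kt) = 18.28·0.1561 = 2.854 mg/L.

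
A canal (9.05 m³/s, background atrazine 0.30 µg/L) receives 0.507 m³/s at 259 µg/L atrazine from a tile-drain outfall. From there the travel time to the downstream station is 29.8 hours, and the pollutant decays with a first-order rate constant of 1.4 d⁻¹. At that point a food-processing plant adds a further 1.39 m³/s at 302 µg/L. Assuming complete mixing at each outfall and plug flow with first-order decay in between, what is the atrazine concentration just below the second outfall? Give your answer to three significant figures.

40.5 µg/L

Mixed concentration C = ΣQC/ΣQ = (9.050·0.3000 + 0.5070·259.0) / 9.557 = 134.0/9.557 = 14.02 µg/L; combined flow 9.557 m³/s.
First-order decay: C = 14.02·exp(−k·t) = 14.02·0.1758 = 2.466 µg/L.
Second outfall: C = (9.557·2.466 + 1.390·302.0)/10.95 = 40.50 µg/L.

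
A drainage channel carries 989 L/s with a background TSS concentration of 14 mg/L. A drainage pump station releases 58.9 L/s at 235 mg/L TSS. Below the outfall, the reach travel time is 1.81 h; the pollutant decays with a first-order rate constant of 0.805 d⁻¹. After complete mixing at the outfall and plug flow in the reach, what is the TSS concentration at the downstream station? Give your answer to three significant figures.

24.9 mg/L

Mixed concentration C = ΣQC/ΣQ = (989.0·14.00 + 58.90·235.0) / 1048 = 27690/1048 = 26.42 mg/L.
Applying C = C₀e^(−kt): 26.42 × 0.9411 = 24.87 mg/L.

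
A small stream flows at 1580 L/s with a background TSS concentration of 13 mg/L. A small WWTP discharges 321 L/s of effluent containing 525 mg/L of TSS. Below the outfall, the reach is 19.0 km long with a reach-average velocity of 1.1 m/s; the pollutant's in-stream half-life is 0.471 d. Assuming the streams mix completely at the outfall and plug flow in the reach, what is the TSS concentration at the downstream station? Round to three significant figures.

Mass balance: C = (1580·13.00 + 321.0·525.0) / 1901 = 189100/1901 = 99.46 mg/L.
Travel time t = 19.0·1000 / 1.1 = 17270 s = 4.798 h.
Half-life 0.471 d → k = ln 2 / 0.471 = 1.472 d⁻¹.
After decay, C = 99.46 × e^(−kt) = 99.46 × 0.7451 = 74.11 mg/L.

74.1 mg/L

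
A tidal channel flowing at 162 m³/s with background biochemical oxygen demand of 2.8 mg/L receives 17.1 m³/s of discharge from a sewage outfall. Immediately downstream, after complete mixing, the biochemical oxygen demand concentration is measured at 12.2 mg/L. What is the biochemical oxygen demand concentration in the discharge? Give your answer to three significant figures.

Mass balance: 162.0·2.800 + 17.10·Cₑ = 179.1·12.20
→ Cₑ = (179.1·12.20 − 162.0·2.800) / 17.10 = 101.3 mg/L.

101 mg/L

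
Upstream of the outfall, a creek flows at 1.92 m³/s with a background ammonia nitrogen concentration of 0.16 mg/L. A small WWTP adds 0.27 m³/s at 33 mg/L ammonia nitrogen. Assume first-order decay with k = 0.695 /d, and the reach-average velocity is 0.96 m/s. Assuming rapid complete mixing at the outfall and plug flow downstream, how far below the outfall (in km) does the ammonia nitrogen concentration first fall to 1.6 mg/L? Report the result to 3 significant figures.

115 km

Flow-weighted average: C = (1.920·0.1600 + 0.2700·33.00) / 2.190 = 9.217/2.190 = 4.209 mg/L.
Set 4.209·exp(−k·t) = 1.6 → t = ln(4.209/1.6)/k = 120200 s = 33.40 h.
Distance = v·t = 0.96·120200 = 115400 m = 115.4 km.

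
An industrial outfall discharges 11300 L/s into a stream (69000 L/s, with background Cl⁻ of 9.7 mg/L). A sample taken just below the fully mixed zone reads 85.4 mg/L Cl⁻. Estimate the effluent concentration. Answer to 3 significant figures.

548 mg/L

Mass balance: 69000·9.700 + 11300·Cₑ = 80300·85.40
→ Cₑ = (80300·85.40 − 69000·9.700) / 11300 = 547.6 mg/L.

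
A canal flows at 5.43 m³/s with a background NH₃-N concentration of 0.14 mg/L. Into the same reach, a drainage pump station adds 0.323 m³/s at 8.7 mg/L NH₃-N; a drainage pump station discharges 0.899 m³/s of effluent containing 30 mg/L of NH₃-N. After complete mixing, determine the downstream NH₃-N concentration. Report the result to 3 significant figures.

Conservation of mass: C = (5.430·0.1400 + 0.3230·8.700 + 0.8990·30.00) / 6.652 = 30.54/6.652 = 4.591 mg/L.

4.59 mg/L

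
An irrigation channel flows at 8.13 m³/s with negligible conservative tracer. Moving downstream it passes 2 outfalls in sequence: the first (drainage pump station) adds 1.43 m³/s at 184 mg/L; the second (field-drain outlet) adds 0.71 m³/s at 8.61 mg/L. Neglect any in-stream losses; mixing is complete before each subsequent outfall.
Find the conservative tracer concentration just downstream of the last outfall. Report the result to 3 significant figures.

26.2 mg/L

Below outfall 1: Q → 9.560 m³/s, C = (8.130·0 + 1.430·184.0)/9.560 = 27.52 mg/L.
Below outfall 2: Q → 10.27 m³/s, C = (9.560·27.52 + 0.7100·8.610)/10.27 = 26.22 mg/L.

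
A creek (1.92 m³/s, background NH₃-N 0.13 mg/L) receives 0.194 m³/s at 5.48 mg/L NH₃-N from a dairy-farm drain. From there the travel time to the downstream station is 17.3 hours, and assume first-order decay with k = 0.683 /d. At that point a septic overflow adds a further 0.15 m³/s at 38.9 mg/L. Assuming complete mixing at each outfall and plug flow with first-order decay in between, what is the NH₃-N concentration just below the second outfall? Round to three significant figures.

2.93 mg/L

Mass balance: C = (1.920·0.1300 + 0.1940·5.480) / 2.114 = 1.313/2.114 = 0.6210 mg/L; combined flow 2.114 m³/s.
After decay, C = 0.6210 × e^(−kt) = 0.6210 × 0.6112 = 0.3795 mg/L.
At the second outfall, C = (2.114·0.3795 + 0.1500·38.90) / (2.114 + 0.1500) = 2.932 mg/L.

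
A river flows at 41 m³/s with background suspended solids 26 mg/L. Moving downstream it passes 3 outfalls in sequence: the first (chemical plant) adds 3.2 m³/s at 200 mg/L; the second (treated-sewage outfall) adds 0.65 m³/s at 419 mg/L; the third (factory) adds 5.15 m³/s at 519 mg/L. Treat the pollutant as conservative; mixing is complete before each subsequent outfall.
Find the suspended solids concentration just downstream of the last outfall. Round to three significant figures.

93.0 mg/L

After outfall 1: Q = 41.00 + 3.200 = 44.20 m³/s; C = (41.00·26.00 + 3.200·200.0)/44.20 = 38.60 mg/L.
After outfall 2: Q = 44.20 + 0.6500 = 44.85 m³/s; C = (44.20·38.60 + 0.6500·419.0)/44.85 = 44.11 mg/L.
After outfall 3: Q = 44.85 + 5.150 = 50.00 m³/s; C = (44.85·44.11 + 5.150·519.0)/50.00 = 93.02 mg/L.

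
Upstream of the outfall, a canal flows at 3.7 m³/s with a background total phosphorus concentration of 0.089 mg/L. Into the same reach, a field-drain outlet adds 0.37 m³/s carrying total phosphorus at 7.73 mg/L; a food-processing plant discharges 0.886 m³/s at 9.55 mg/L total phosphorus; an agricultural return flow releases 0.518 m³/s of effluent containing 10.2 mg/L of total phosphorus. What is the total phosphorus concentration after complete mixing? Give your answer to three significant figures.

After mixing, C = (3.700·0.08900 + 0.3700·7.730 + 0.8860·9.550 + 0.5180·10.20) / 5.474 = 16.93/5.474 = 3.094 mg/L.

3.09 mg/L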